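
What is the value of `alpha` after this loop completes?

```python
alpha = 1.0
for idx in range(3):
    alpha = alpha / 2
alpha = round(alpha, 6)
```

Halving LR 3 times: 1 / 2^3
`alpha` takes the values: 1.0 → 0.5 → 0.25 → 0.125

Answer: 0.125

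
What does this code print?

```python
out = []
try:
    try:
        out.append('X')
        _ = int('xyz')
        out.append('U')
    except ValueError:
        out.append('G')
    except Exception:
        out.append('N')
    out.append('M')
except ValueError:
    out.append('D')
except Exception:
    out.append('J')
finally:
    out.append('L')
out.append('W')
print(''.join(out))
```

Execution trace: 'X' (inner try body) → 'G' (inner except ValueError) → 'M' (try body, no exception) → 'L' (finally) → 'W' (after the try/except). Output: XGMLW

Answer: XGMLW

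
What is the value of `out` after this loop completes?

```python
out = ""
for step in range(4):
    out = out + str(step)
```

Concatenate digits 0 to 3
`out` takes the values: "" → "0" → "01" → "012" → "0123"

Answer: "0123"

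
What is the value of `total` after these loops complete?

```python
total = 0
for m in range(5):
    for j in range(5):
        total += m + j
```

Sum of all m+j for m,j in 5x5
`total` takes the values: 0 → 1 → 3 → 6 → 10 → 11 → 13 → 16 → 20 → 25 → 27 → 30 → 34 → 39 → 45 → 48 → 52 → 57 → 63 → 70 → 74 → 79 → 85 → 92 → 100

Answer: 100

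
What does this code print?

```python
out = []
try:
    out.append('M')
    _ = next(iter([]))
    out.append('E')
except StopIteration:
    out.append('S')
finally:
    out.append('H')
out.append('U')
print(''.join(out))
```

Execution trace: 'M' (try body) → 'S' (except StopIteration) → 'H' (finally) → 'U' (after the try/except). Output: MSHU

Answer: MSHU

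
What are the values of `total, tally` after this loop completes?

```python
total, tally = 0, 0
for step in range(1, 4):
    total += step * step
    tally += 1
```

Sum of squares and count
`total, tally` takes the values: (0, 0) → (1, 0) → (1, 1) → (5, 1) → (5, 2) → (14, 2) → (14, 3)

Answer: 14, 3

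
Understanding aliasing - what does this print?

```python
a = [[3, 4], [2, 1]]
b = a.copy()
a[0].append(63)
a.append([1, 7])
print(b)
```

Key concept: shallow copy with nested lists.
Step by step:
`a = [[3, 4], [2, 1]]` → a = [[3, 4], [2, 1]]
`b = a.copy()` → b = [[3, 4], [2, 1]]
`a[0].append(63)` → a = [[3, 4, 63], [2, 1]]; b = [[3, 4, 63], [2, 1]]
`a.append([1, 7])` → a = [[3, 4, 63], [2, 1], [1, 7]]
`print(b)` → prints [[3, 4, 63], [2, 1]]

Answer: [[3, 4, 63], [2, 1]]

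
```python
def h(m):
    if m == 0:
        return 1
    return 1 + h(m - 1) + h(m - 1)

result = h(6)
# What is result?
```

h(m) = 1 + 2·h(m-1), h(0)=1. Closed form: (1+1)·2^6 - 1 = 127.

Answer: 127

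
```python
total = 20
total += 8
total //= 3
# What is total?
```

Trace:
`total = 20` → total = 20
`total += 8` → total = 28
`total //= 3` → total = 9
So total = 9

Answer: 9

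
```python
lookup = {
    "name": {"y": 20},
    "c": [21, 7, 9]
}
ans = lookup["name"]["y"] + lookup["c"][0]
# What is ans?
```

Trace:
`lookup = { ...` → lookup = {'name': {'y': 20}, 'c': [21, 7, 9]}
`ans = lookup["name"]["y"] + lookup["c"][0]` → ans = 41
So ans = 41

Answer: 41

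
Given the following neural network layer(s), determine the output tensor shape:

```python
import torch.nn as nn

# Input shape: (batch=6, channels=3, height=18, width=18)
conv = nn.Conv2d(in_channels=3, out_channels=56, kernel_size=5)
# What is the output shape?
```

Input: (6, 3, 18, 18) -> Output: (6, 56, 14, 14)

Answer: (6, 56, 14, 14)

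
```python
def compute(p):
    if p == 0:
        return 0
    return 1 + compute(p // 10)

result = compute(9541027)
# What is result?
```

Count of digits of 9541027: 7

Answer: 7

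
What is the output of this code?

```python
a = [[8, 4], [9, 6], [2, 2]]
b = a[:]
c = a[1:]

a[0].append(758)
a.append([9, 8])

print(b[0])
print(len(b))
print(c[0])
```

Key concept: slice with nested mutation.
Step by step:
`a = [[8, 4], [9, 6], [2, 2]]` → a = [[8, 4], [9, 6], [2, 2]]
`b = a[:]` → b = [[8, 4], [9, 6], [2, 2]]
`c = a[1:]` → c = [[9, 6], [2, 2]]
`a[0].append(758)` → a = [[8, 4, 758], [9, 6], [2, 2]]; b = [[8, 4, 758], [9, 6], [2, 2]]
`a.append([9, 8])` → a = [[8, 4, 758], [9, 6], [2, 2], [9, 8]]
`print(b[0])` → prints [8, 4, 758]
`print(len(b))` → prints 3
`print(c[0])` → prints [9, 6]

Answer:
[8, 4, 758]
3
[9, 6]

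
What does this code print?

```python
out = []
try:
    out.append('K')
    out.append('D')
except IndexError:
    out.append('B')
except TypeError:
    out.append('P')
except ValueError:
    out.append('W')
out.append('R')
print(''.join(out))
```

Execution trace: 'K' (try body) → 'D' (try body, no exception) → 'R' (after the try/except). Output: KDR

Answer: KDR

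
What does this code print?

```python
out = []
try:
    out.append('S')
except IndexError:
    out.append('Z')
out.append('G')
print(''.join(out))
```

Execution trace: 'S' (try body, no exception) → 'G' (after the try/except). Output: SG

Answer: SG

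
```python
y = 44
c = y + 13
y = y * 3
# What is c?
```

Trace:
`y = 44` → y = 44
`c = y + 13` → c = 57
`y = y * 3` → y = 132
So c = 57

Answer: 57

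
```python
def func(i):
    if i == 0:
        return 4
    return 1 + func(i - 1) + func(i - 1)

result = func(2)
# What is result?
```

func(i) = 1 + 2·func(i-1), func(0)=4. Closed form: (4+1)·2^2 - 1 = 19.

Answer: 19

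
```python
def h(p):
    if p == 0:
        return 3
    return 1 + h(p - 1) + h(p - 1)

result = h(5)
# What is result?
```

h(p) = 1 + 2·h(p-1), h(0)=3. Closed form: (3+1)·2^5 - 1 = 127.

Answer: 127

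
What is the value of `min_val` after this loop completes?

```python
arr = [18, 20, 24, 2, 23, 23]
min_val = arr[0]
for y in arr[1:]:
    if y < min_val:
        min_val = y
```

Minimum of [18, 20, 24, 2, 23, 23]
`min_val` takes the values: 18 → 2

Answer: 2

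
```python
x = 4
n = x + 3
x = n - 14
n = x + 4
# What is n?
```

Trace:
`x = 4` → x = 4
`n = x + 3` → n = 7
`x = n - 14` → x = -7
`n = x + 4` → n = -3
So n = -3

Answer: -3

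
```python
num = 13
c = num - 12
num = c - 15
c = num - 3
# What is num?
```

Trace:
`num = 13` → num = 13
`c = num - 12` → c = 1
`num = c - 15` → num = -14
`c = num - 3` → c = -17
So num = -14

Answer: -14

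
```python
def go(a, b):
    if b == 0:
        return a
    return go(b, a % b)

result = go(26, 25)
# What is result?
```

go(26, 25) -> go(25, 1) -> go(1, 0) -> 1

Answer: 1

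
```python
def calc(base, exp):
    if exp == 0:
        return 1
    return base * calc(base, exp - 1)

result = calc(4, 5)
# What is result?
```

calc(4, 5) = 4 * 4 * 4 * 4 * 4 = 1024

Answer: 1024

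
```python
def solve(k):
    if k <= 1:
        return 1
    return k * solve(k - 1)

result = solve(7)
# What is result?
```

solve(7) = 7 * 6 * 5 * 4 * 3 * 2 * 1 = 5040

Answer: 5040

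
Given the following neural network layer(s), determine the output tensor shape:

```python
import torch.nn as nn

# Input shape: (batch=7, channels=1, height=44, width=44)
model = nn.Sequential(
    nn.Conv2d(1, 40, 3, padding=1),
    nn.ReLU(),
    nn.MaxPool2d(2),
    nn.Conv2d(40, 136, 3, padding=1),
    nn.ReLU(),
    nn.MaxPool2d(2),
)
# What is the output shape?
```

Input: (7, 1, 44, 44) -> after first Conv2d: (7, 40, 44, 44) -> after first MaxPool2d: (7, 40, 22, 22) -> after second Conv2d: (7, 136, 22, 22) -> Output: (7, 136, 11, 11)

Answer: (7, 136, 11, 11)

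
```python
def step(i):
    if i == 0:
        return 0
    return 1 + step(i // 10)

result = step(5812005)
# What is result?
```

Count of digits of 5812005: 7

Answer: 7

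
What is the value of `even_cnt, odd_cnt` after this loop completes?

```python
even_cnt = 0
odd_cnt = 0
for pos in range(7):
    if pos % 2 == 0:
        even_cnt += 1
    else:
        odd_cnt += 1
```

Count evens and odds in range(7)
`even_cnt, odd_cnt` takes the values: (0, 0) → (1, 0) → (1, 1) → (2, 1) → (2, 2) → (3, 2) → (3, 3) → (4, 3)

Answer: 4, 3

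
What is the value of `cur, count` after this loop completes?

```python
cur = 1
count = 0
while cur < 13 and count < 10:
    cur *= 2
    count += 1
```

Double until >= 13 or 10 iterations
`cur, count` takes the values: (1, 0) → (2, 0) → (2, 1) → (4, 1) → (4, 2) → (8, 2) → (8, 3) → (16, 3) → (16, 4)

Answer: 16, 4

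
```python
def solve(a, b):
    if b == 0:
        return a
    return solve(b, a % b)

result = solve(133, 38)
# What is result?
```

solve(133, 38) -> solve(38, 19) -> solve(19, 0) -> 19

Answer: 19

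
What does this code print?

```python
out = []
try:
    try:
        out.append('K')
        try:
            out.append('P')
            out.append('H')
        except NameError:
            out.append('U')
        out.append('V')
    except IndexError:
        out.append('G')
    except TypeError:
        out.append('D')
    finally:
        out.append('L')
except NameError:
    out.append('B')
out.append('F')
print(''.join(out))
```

Execution trace: 'K' (try body) → 'P' (inner try body) → 'H' (inner try body, no exception) → 'V' (try body, no exception) → 'L' (finally) → 'F' (after the try/except). Output: KPHVLF

Answer: KPHVLF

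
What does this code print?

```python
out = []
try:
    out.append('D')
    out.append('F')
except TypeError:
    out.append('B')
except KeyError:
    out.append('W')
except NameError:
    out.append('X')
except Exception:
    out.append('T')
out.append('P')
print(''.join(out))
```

Execution trace: 'D' (try body) → 'F' (try body, no exception) → 'P' (after the try/except). Output: DFP

Answer: DFP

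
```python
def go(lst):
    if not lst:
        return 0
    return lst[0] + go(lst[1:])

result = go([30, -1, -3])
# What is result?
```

30 + (-1) + (-3) + 0 = 26

Answer: 26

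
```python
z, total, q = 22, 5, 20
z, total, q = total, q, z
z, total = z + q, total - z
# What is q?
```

Trace:
`z, total, q = 22, 5, 20` → z = 22; total = 5; q = 20
`z, total, q = total, q, z` → z = 5; total = 20; q = 22
`z, total = z + q, total - z` → z = 27; total = 15
So q = 22

Answer: 22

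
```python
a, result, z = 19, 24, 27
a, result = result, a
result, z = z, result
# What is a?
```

Trace:
`a, result, z = 19, 24, 27` → a = 19; result = 24; z = 27
`a, result = result, a` → a = 24; result = 19
`result, z = z, result` → result = 27; z = 19
So a = 24

Answer: 24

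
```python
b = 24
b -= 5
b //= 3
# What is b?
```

Trace:
`b = 24` → b = 24
`b -= 5` → b = 19
`b //= 3` → b = 6
So b = 6

Answer: 6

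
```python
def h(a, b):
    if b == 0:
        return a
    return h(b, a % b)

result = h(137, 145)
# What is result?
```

h(137, 145) -> h(145, 137) -> h(137, 8) -> h(8, 1) -> h(1, 0) -> 1

Answer: 1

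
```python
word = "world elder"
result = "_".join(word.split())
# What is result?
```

Trace:
`word = "world elder"` → word = 'world elder'
`result = "_".join(word.split())` → result = 'world_elder'
So result = 'world_elder'

Answer: 'world_elder'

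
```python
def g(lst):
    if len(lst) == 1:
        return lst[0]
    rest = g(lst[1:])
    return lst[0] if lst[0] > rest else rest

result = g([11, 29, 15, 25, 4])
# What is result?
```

Recursive max over [11, 29, 15, 25, 4] = 29

Answer: 29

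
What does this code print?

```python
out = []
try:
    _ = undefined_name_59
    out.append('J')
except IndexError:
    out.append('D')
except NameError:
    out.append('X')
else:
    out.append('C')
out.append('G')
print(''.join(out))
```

Execution trace: 'X' (except NameError) → 'G' (after the try/except). Output: XG

Answer: XG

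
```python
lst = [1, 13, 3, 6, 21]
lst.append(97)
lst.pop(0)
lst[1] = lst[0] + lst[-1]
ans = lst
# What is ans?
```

Trace:
`lst = [1, 13, 3, 6, 21]` → lst = [1, 13, 3, 6, 21]
`lst.append(97)` → lst = [1, 13, 3, 6, 21, 97]
`lst.pop(0)` → lst = [13, 3, 6, 21, 97]
`lst[1] = lst[0] + lst[-1]` → lst = [13, 110, 6, 21, 97]
`ans = lst` → ans = [13, 110, 6, 21, 97]
So ans = [13, 110, 6, 21, 97]

Answer: [13, 110, 6, 21, 97]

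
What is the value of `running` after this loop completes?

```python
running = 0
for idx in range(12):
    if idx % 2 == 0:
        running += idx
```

Sum of even numbers 0 to 11
`running` takes the values: 0 → 2 → 6 → 12 → 20 → 30

Answer: 30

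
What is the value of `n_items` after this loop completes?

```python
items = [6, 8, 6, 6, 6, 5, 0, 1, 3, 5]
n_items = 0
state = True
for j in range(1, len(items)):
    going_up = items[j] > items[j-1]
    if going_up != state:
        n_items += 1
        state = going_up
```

Count direction changes in [6, 8, 6, 6, 6, 5, 0, 1, 3, 5]
`n_items` takes the values: 0 → 1 → 2

Answer: 2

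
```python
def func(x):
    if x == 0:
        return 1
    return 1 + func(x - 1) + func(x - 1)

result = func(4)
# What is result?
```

func(x) = 1 + 2·func(x-1), func(0)=1. Closed form: (1+1)·2^4 - 1 = 31.

Answer: 31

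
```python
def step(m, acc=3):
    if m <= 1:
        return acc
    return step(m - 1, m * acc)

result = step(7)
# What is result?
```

Accumulator trace (n, acc): (7, 3) -> (6, 21) -> (5, 126) -> (4, 630) -> (3, 2520) -> (2, 7560) -> (1, 15120) -> return 15120

Answer: 15120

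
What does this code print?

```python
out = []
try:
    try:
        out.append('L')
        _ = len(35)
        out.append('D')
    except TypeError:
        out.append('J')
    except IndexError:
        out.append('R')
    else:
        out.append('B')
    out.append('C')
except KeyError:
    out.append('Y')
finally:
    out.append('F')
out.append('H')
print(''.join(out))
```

Execution trace: 'L' (inner try body) → 'J' (inner except TypeError) → 'C' (try body, no exception) → 'F' (finally) → 'H' (after the try/except). Output: LJCFH

Answer: LJCFH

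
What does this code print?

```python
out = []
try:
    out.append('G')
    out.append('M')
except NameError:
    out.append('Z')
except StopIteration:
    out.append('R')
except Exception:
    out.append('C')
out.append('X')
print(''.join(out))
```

Execution trace: 'G' (try body) → 'M' (try body, no exception) → 'X' (after the try/except). Output: GMX

Answer: GMX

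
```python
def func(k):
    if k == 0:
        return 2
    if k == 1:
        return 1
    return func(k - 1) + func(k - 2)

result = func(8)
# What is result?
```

Build up from base cases: func(0)=2, func(1)=1, func(2)=3, func(3)=4, func(4)=7, func(5)=11, func(6)=18, ..., func(8)=47

Answer: 47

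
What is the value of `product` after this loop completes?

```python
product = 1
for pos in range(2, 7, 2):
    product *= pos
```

Product of even numbers 2 to 6
`product` takes the values: 1 → 2 → 8 → 48

Answer: 48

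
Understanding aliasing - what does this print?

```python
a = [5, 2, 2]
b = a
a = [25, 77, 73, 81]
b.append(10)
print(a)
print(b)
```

Key concept: rebinding vs mutation: a is rebound to a new list, b still points at the original.
Step by step:
`a = [5, 2, 2]` → a = [5, 2, 2]
`b = a` → b = [5, 2, 2] (same object as a)
`a = [25, 77, 73, 81]` → a = [25, 77, 73, 81]
`b.append(10)` → b = [5, 2, 2, 10]
`print(a)` → prints [25, 77, 73, 81]
`print(b)` → prints [5, 2, 2, 10]

Answer:
[25, 77, 73, 81]
[5, 2, 2, 10]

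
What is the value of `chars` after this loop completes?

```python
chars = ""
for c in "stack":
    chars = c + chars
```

Reverse 'stack'
`chars` takes the values: "" → "s" → "ts" → "ats" → "cats" → "kcats"

Answer: "kcats"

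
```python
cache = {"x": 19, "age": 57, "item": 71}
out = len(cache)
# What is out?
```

Trace:
`cache = {"x": 19, "age": 57, "item": 71}` → cache = {'x': 19, 'age': 57, 'item': 71}
`out = len(cache)` → out = 3
So out = 3

Answer: 3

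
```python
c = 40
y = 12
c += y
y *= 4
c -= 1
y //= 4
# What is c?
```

Trace:
`c = 40` → c = 40
`y = 12` → y = 12
`c += y` → c = 52
`y *= 4` → y = 48
`c -= 1` → c = 51
`y //= 4` → y = 12
So c = 51

Answer: 51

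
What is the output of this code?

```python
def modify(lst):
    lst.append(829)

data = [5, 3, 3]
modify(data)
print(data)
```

Key concept: function modifies passed list.
Step by step:
`data = [5, 3, 3]` → data = [5, 3, 3]
`modify(data)` → data = [5, 3, 3, 829]
`print(data)` → prints [5, 3, 3, 829]

Answer: [5, 3, 3, 829]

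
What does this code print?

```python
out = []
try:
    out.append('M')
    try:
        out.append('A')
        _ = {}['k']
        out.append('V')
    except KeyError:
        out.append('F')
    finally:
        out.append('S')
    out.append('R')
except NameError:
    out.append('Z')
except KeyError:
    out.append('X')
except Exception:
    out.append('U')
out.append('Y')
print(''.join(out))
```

Execution trace: 'M' (try body) → 'A' (inner try body) → 'F' (inner except KeyError) → 'S' (inner finally) → 'R' (try body, no exception) → 'Y' (after the try/except). Output: MAFSRY

Answer: MAFSRY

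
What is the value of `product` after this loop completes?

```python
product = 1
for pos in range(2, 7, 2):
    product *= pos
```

Product of even numbers 2 to 6
`product` takes the values: 1 → 2 → 8 → 48

Answer: 48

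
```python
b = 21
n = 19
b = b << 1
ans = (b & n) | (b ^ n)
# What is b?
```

Trace:
`b = 21` → b = 21
`n = 19` → n = 19
`b = b << 1` → b = 42
`ans = (b & n) | (b ^ n)` → ans = 59
So b = 42

Answer: 42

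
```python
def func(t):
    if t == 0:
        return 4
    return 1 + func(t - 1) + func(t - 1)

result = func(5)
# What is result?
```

func(t) = 1 + 2·func(t-1), func(0)=4. Closed form: (4+1)·2^5 - 1 = 159.

Answer: 159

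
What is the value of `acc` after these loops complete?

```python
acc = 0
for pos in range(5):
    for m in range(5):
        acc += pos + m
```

Sum of all pos+m for pos,m in 5x5
`acc` takes the values: 0 → 1 → 3 → 6 → 10 → 11 → 13 → 16 → 20 → 25 → 27 → 30 → 34 → 39 → 45 → 48 → 52 → 57 → 63 → 70 → 74 → 79 → 85 → 92 → 100

Answer: 100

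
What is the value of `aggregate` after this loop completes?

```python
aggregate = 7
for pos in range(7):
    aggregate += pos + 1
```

Start at 7, add 1 to 7 = 35
`aggregate` takes the values: 7 → 8 → 10 → 13 → 17 → 22 → 28 → 35

Answer: 35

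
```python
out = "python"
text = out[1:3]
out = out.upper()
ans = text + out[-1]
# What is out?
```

Trace:
`out = "python"` → out = 'python'
`text = out[1:3]` → text = 'yt'
`out = out.upper()` → out = 'PYTHON'
`ans = text + out[-1]` → ans = 'ytN'
So out = 'PYTHON'

Answer: 'PYTHON'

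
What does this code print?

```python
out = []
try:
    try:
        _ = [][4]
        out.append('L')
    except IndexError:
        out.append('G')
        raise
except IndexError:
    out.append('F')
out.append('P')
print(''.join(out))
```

Execution trace: 'G' (except IndexError) → 'F' (outer except IndexError) → 'P' (after the try/except). Output: GFP

Answer: GFP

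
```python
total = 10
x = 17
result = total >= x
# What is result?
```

Trace:
`total = 10` → total = 10
`x = 17` → x = 17
`result = total >= x` → result = False
So result = False

Answer: False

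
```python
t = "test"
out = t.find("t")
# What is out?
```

Trace:
`t = "test"` → t = 'test'
`out = t.find("t")` → out = 0
So out = 0

Answer: 0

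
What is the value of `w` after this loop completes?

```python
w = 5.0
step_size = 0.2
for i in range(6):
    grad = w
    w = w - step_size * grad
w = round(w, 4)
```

Gradient descent: w = 5.0 * (1 - 0.2)^6
`w` takes the values: 5.0 → 4.0 → 3.2 → 2.56 → 2.048 → 1.6384 → 1.31072 → 1.3107

Answer: 1.3107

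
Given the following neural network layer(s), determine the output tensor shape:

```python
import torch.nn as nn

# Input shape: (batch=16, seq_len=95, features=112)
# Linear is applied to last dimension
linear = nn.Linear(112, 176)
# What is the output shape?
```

Input: (16, 95, 112) -> Output: (16, 95, 176)

Answer: (16, 95, 176)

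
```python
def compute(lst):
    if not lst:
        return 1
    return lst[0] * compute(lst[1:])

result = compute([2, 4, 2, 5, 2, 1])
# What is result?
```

Product over [2, 4, 2, 5, 2, 1] = 2 * 4 * 2 * 5 * 2 * 1 = 160

Answer: 160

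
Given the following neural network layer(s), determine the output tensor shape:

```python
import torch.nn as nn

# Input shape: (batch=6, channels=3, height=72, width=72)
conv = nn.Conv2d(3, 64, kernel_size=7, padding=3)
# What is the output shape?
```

Input: (6, 3, 72, 72) -> Output: (6, 64, 72, 72)

Answer: (6, 64, 72, 72)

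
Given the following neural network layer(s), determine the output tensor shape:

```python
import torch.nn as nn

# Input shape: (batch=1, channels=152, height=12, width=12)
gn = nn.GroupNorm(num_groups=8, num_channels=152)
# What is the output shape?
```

Input: (1, 152, 12, 12) -> Output: (1, 152, 12, 12)

Answer: (1, 152, 12, 12)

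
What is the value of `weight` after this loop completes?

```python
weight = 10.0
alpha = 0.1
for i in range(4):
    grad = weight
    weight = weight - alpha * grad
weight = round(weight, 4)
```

Gradient descent: w = 10.0 * (1 - 0.1)^4
`weight` takes the values: 10.0 → 9.0 → 8.1 → 7.29 → 6.561

Answer: 6.561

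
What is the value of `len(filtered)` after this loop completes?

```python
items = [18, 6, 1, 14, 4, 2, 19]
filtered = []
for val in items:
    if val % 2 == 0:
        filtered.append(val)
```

Count even numbers in [18, 6, 1, 14, 4, 2, 19]
`filtered` takes the values: [] → [18] → [18, 6] → [18, 6, 14] → [18, 6, 14, 4] → [18, 6, 14, 4, 2]
So `len(filtered)` = 5

Answer: 5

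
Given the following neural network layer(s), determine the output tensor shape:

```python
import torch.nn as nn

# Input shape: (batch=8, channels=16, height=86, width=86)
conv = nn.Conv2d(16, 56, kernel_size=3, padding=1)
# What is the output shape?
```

Input: (8, 16, 86, 86) -> Output: (8, 56, 86, 86)

Answer: (8, 56, 86, 86)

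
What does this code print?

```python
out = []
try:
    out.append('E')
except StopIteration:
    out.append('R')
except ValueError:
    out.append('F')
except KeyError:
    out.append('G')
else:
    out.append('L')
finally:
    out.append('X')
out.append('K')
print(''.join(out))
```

Execution trace: 'E' (try body, no exception) → 'L' (else) → 'X' (finally) → 'K' (after the try/except). Output: ELXK

Answer: ELXK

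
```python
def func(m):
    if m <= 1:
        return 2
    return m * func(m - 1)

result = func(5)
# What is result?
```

func(5) = 5 * 4 * 3 * 2 * 2 = 240

Answer: 240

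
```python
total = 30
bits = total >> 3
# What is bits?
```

Trace:
`total = 30` → total = 30
`bits = total >> 3` → bits = 3
So bits = 3

Answer: 3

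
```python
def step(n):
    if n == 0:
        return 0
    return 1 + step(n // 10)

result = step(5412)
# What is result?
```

Count of digits of 5412: 4

Answer: 4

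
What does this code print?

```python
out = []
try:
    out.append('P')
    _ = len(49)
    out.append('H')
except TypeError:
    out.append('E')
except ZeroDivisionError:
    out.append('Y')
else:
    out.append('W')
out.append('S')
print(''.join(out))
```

Execution trace: 'P' (try body) → 'E' (except TypeError) → 'S' (after the try/except). Output: PES

Answer: PES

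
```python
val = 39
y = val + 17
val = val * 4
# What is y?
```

Trace:
`val = 39` → val = 39
`y = val + 17` → y = 56
`val = val * 4` → val = 156
So y = 56

Answer: 56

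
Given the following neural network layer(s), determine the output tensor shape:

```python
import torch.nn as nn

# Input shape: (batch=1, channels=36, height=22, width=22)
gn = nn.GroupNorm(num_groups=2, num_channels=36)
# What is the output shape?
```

Input: (1, 36, 22, 22) -> Output: (1, 36, 22, 22)

Answer: (1, 36, 22, 22)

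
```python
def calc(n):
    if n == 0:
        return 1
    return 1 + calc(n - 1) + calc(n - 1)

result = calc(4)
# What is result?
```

calc(n) = 1 + 2·calc(n-1), calc(0)=1. Closed form: (1+1)·2^4 - 1 = 31.

Answer: 31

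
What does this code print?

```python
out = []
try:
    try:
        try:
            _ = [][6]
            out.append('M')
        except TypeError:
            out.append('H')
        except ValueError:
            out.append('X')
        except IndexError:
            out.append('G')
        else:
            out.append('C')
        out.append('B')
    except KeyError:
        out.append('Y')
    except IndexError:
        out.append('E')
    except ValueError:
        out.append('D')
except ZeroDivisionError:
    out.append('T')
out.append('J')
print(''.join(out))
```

Execution trace: 'G' (inner except IndexError) → 'B' (try body, no exception) → 'J' (after the try/except). Output: GBJ

Answer: GBJ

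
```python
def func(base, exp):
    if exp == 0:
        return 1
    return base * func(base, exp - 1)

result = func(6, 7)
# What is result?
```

func(6, 7) = 6 * 6 * 6 * 6 * 6 * 6 * 6 = 279936

Answer: 279936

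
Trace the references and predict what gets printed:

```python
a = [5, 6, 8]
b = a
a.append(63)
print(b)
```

Key concept: basic list aliasing.
Step by step:
`a = [5, 6, 8]` → a = [5, 6, 8]
`b = a` → b = [5, 6, 8] (same object as a)
`a.append(63)` → a = [5, 6, 8, 63] (same object as b); b = [5, 6, 8, 63] (same object as a)
`print(b)` → prints [5, 6, 8, 63]

Answer: [5, 6, 8, 63]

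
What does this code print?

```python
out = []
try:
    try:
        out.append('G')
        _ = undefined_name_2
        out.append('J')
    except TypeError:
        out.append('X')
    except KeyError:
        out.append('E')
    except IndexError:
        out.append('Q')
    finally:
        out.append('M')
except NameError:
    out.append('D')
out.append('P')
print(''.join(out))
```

Execution trace: 'G' (try body) → 'M' (finally) → 'D' (outer except NameError) → 'P' (after the try/except). Output: GMDP

Answer: GMDP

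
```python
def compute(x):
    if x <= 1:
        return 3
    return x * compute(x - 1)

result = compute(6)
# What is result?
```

compute(6) = 6 * 5 * 4 * 3 * 2 * 3 = 2160

Answer: 2160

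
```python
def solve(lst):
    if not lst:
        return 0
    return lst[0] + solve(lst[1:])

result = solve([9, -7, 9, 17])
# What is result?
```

9 + (-7) + 9 + 17 + 0 = 28

Answer: 28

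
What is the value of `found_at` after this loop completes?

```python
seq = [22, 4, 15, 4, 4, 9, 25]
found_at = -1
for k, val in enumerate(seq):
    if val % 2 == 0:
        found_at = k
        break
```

First even number index in [22, 4, 15, 4, 4, 9, 25]
`found_at` takes the values: -1 → 0

Answer: 0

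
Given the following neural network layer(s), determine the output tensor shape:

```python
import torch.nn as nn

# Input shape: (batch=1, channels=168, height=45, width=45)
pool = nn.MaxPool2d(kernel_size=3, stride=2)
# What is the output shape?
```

Input: (1, 168, 45, 45) -> Output: (1, 168, 22, 22)

Answer: (1, 168, 22, 22)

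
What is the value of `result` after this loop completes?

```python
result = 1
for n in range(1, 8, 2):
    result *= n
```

Product of 1, 3, 5, ... up to 7
`result` takes the values: 1 → 3 → 15 → 105

Answer: 105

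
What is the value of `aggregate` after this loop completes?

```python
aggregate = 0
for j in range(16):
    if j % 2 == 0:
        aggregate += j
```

Sum of even numbers 0 to 15
`aggregate` takes the values: 0 → 2 → 6 → 12 → 20 → 30 → 42 → 56

Answer: 56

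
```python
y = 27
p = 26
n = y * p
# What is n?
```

Trace:
`y = 27` → y = 27
`p = 26` → p = 26
`n = y * p` → n = 702
So n = 702

Answer: 702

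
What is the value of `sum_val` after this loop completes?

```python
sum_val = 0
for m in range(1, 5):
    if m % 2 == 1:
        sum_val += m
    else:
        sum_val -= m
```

Add odd, subtract even
`sum_val` takes the values: 0 → 1 → -1 → 2 → -2

Answer: -2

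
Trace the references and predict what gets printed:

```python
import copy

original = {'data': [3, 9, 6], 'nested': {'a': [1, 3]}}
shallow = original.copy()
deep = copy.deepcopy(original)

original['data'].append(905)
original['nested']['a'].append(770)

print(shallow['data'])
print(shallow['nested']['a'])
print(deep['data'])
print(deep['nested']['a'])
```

Key concept: comparing shallow vs deep copy.
Step by step:
`original = {'data': [3, 9, 6], 'nested': {'a': [1, 3]}}` → original = {'data': [3, 9, 6], 'nested': {'a': [1, 3]}}
`shallow = original.copy()` → shallow = {'data': [3, 9, 6], 'nested': {'a': [1, 3]}}
`deep = copy.deepcopy(original)` → deep = {'data': [3, 9, 6], 'nested': {'a': [1, 3]}}
`original['data'].append(905)` → original = {'data': [3, 9, 6, 905], 'nested': {'a': [1, 3]}}; shallow = {'data': [3, 9, 6, 905], 'nested': {'a': [1, 3]}}
`original['nested']['a'].append(770)` → original = {'data': [3, 9, 6, 905], 'nested': {'a': [1, 3, 770]}}; shallow = {'data': [3, 9, 6, 905], 'nested': {'a': [1, 3, 770]}}
`print(shallow['data'])` → prints [3, 9, 6, 905]
`print(shallow['nested']['a'])` → prints [1, 3, 770]
`print(deep['data'])` → prints [3, 9, 6]
`print(deep['nested']['a'])` → prints [1, 3]

Answer:
[3, 9, 6, 905]
[1, 3, 770]
[3, 9, 6]
[1, 3]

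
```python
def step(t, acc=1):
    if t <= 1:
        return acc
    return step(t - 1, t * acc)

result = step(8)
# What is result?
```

Accumulator trace (n, acc): (8, 1) -> (7, 8) -> (6, 56) -> (5, 336) -> (4, 1680) -> (3, 6720) -> (2, 20160) -> (1, 40320) -> return 40320

Answer: 40320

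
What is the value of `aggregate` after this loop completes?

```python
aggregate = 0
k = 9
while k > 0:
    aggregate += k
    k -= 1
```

Sum 9 down to 1
`aggregate` takes the values: 0 → 9 → 17 → 24 → 30 → 35 → 39 → 42 → 44 → 45

Answer: 45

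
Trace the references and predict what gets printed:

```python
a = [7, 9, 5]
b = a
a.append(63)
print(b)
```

Key concept: basic list aliasing.
Step by step:
`a = [7, 9, 5]` → a = [7, 9, 5]
`b = a` → b = [7, 9, 5] (same object as a)
`a.append(63)` → a = [7, 9, 5, 63] (same object as b); b = [7, 9, 5, 63] (same object as a)
`print(b)` → prints [7, 9, 5, 63]

Answer: [7, 9, 5, 63]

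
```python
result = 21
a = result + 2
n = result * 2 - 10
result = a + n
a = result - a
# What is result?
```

Trace:
`result = 21` → result = 21
`a = result + 2` → a = 23
`n = result * 2 - 10` → n = 32
`result = a + n` → result = 55
`a = result - a` → a = 32
So result = 55

Answer: 55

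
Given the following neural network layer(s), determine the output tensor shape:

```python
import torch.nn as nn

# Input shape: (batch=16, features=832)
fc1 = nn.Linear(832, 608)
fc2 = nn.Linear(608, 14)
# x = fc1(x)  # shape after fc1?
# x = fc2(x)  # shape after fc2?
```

Input: (16, 832) -> after fc1: (16, 608) -> Output: (16, 14)

Answer: (16, 14)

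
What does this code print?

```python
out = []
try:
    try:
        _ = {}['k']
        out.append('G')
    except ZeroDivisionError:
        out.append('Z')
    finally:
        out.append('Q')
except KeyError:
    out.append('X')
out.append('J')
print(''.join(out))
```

Execution trace: 'Q' (finally) → 'X' (outer except KeyError) → 'J' (after the try/except). Output: QXJ

Answer: QXJ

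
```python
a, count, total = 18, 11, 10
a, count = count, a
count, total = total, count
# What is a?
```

Trace:
`a, count, total = 18, 11, 10` → a = 18; count = 11; total = 10
`a, count = count, a` → a = 11; count = 18
`count, total = total, count` → count = 10; total = 18
So a = 11

Answer: 11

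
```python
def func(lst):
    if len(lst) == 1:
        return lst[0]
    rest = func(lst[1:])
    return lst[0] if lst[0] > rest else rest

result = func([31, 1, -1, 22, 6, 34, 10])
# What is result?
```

Recursive max over [31, 1, -1, 22, 6, 34, 10] = 34

Answer: 34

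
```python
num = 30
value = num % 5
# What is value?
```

Trace:
`num = 30` → num = 30
`value = num % 5` → value = 0
So value = 0

Answer: 0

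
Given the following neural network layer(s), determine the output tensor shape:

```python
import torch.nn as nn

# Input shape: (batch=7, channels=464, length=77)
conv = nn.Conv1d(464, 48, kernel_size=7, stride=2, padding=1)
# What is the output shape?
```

Input: (7, 464, 77) -> Output: (7, 48, 37)

Answer: (7, 48, 37)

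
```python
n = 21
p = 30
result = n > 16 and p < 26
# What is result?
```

Trace:
`n = 21` → n = 21
`p = 30` → p = 30
`result = n > 16 and p < 26` → result = False
So result = False

Answer: False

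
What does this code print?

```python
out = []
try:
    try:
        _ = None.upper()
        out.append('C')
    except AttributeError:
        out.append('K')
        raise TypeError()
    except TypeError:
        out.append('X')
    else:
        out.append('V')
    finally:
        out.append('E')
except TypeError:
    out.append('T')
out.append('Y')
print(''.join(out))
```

Execution trace: 'K' (inner except AttributeError) → 'E' (inner finally) → 'T' (outer except TypeError) → 'Y' (after the try/except). Output: KETY

Answer: KETY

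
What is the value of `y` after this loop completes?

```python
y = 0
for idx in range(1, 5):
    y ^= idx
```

XOR of 1 to 4
`y` takes the values: 0 → 1 → 3 → 0 → 4

Answer: 4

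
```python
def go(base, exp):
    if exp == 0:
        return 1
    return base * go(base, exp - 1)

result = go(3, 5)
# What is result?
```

go(3, 5) = 3 * 3 * 3 * 3 * 3 = 243

Answer: 243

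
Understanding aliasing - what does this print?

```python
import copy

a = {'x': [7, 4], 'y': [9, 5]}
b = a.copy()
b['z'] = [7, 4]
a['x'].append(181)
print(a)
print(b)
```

Key concept: shallow copy of dict with mutable values.
Step by step:
`a = {'x': [7, 4], 'y': [9, 5]}` → a = {'x': [7, 4], 'y': [9, 5]}
`b = a.copy()` → b = {'x': [7, 4], 'y': [9, 5]}
`b['z'] = [7, 4]` → b = {'x': [7, 4], 'y': [9, 5], 'z': [7, 4]}
`a['x'].append(181)` → a = {'x': [7, 4, 181], 'y': [9, 5]}; b = {'x': [7, 4, 181], 'y': [9, 5], 'z': [7, 4]}
`print(a)` → prints {'x': [7, 4, 181], 'y': [9, 5]}
`print(b)` → prints {'x': [7, 4, 181], 'y': [9, 5], 'z': [7, 4]}

Answer:
{'x': [7, 4, 181], 'y': [9, 5]}
{'x': [7, 4, 181], 'y': [9, 5], 'z': [7, 4]}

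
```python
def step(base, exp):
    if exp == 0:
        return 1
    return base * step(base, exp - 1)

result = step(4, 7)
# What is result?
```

step(4, 7) = 4 * 4 * 4 * 4 * 4 * 4 * 4 = 16384

Answer: 16384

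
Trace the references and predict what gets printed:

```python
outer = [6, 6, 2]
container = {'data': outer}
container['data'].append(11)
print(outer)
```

Key concept: dict holds reference to list.
Step by step:
`outer = [6, 6, 2]` → outer = [6, 6, 2]
`container = {'data': outer}` → container = {'data': [6, 6, 2]}
`container['data'].append(11)` → outer = [6, 6, 2, 11]; container = {'data': [6, 6, 2, 11]}
`print(outer)` → prints [6, 6, 2, 11]

Answer: [6, 6, 2, 11]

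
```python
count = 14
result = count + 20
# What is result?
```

Trace:
`count = 14` → count = 14
`result = count + 20` → result = 34
So result = 34

Answer: 34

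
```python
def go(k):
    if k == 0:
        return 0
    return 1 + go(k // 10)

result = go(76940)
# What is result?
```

Count of digits of 76940: 5

Answer: 5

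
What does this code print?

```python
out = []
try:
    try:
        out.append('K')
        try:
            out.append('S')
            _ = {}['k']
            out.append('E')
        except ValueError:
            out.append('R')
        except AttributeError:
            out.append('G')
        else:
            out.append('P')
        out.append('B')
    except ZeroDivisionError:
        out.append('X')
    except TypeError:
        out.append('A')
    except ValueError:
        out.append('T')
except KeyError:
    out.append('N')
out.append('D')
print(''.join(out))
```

Execution trace: 'K' (try body) → 'S' (inner try body) → 'N' (outer except KeyError) → 'D' (after the try/except). Output: KSND

Answer: KSND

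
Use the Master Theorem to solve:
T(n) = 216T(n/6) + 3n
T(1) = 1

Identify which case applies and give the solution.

a=216, b=6, f(n)=3n. log_6(216) = 3. Since c=1 < 3, Case 1 applies: T(n) = Θ(n^log_b(a)) = O(n^3).

Answer: O(n^3) - Case 1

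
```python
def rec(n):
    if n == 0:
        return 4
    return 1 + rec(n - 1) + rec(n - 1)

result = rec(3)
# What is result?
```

rec(n) = 1 + 2·rec(n-1), rec(0)=4. Closed form: (4+1)·2^3 - 1 = 39.

Answer: 39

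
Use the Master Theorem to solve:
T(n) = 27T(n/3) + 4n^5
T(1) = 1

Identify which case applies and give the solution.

a=27, b=3, f(n)=4n^5. log_3(27) = 3. Since c=5 > 3 and the regularity condition holds (27(n/3)^5 = (27/3^5)n^5 with 27/3^5 < 1), Case 3 applies: T(n) = Θ(f(n)) = O(n^5).

Answer: O(n^5) - Case 3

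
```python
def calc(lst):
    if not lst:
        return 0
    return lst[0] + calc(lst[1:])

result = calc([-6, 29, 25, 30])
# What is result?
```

(-6) + 29 + 25 + 30 + 0 = 78

Answer: 78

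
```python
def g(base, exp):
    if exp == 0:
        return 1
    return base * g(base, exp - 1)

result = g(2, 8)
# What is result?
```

g(2, 8) = 2 * 2 * 2 * 2 * 2 * 2 * 2 * 2 = 256

Answer: 256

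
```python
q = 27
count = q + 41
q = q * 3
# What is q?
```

Trace:
`q = 27` → q = 27
`count = q + 41` → count = 68
`q = q * 3` → q = 81
So q = 81

Answer: 81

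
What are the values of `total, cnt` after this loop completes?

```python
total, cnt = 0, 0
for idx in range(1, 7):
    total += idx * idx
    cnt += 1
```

Sum of squares and count
`total, cnt` takes the values: (0, 0) → (1, 0) → (1, 1) → (5, 1) → (5, 2) → (14, 2) → (14, 3) → (30, 3) → (30, 4) → (55, 4) → (55, 5) → (91, 5) → (91, 6)

Answer: 91, 6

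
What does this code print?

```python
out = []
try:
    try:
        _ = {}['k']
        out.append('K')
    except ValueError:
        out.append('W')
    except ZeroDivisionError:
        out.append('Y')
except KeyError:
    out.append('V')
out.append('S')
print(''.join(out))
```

Execution trace: 'V' (outer except KeyError) → 'S' (after the try/except). Output: VS

Answer: VS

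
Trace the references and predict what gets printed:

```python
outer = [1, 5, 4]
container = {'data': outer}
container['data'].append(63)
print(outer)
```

Key concept: dict holds reference to list.
Step by step:
`outer = [1, 5, 4]` → outer = [1, 5, 4]
`container = {'data': outer}` → container = {'data': [1, 5, 4]}
`container['data'].append(63)` → outer = [1, 5, 4, 63]; container = {'data': [1, 5, 4, 63]}
`print(outer)` → prints [1, 5, 4, 63]

Answer: [1, 5, 4, 63]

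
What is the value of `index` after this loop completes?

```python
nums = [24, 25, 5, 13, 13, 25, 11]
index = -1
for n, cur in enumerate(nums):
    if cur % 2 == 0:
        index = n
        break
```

First even number index in [24, 25, 5, 13, 13, 25, 11]
`index` takes the values: -1 → 0

Answer: 0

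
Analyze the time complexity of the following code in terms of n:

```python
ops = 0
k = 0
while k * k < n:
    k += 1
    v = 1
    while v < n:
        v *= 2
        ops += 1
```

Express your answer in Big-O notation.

Each loop level contributes: √n × log n. Multiplying the contributions gives O(√n log n).

Answer: O(√n log n)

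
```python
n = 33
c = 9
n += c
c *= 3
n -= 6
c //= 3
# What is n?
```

Trace:
`n = 33` → n = 33
`c = 9` → c = 9
`n += c` → n = 42
`c *= 3` → c = 27
`n -= 6` → n = 36
`c //= 3` → c = 9
So n = 36

Answer: 36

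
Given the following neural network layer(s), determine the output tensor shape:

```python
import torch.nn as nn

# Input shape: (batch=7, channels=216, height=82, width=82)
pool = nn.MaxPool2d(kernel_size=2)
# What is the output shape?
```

Input: (7, 216, 82, 82) -> Output: (7, 216, 41, 41)

Answer: (7, 216, 41, 41)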